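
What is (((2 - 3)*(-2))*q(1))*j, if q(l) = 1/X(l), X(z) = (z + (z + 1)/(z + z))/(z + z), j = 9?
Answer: 18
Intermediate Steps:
X(z) = (z + (1 + z)/(2*z))/(2*z) (X(z) = (z + (1 + z)/((2*z)))/((2*z)) = (z + (1 + z)*(1/(2*z)))*(1/(2*z)) = (z + (1 + z)/(2*z))*(1/(2*z)) = (z + (1 + z)/(2*z))/(2*z))
q(l) = 4*l²/(1 + l + 2*l²) (q(l) = 1/((1 + l + 2*l²)/(4*l²)) = 4*l²/(1 + l + 2*l²))
(((2 - 3)*(-2))*q(1))*j = (((2 - 3)*(-2))*(4*1²/(1 + 1 + 2*1²)))*9 = ((-1*(-2))*(4*1/(1 + 1 + 2*1)))*9 = (2*(4*1/(1 + 1 + 2)))*9 = (2*(4*1/4))*9 = (2*(4*1*(¼)))*9 = (2*1)*9 = 2*9 = 18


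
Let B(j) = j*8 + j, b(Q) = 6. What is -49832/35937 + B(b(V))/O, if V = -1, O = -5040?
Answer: -14060771/10062360 ≈ -1.3974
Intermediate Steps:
B(j) = 9*j (B(j) = 8*j + j = 9*j)
-49832/35937 + B(b(V))/O = -49832/35937 + (9*6)/(-5040) = -49832*1/35937 + 54*(-1/5040) = -49832/35937 - 3/280 = -14060771/10062360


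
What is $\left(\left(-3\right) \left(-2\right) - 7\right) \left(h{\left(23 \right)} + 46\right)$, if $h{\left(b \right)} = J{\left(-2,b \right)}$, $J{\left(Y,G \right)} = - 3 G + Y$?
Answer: $25$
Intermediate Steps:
$J{\left(Y,G \right)} = Y - 3 G$
$h{\left(b \right)} = -2 - 3 b$
$\left(\left(-3\right) \left(-2\right) - 7\right) \left(h{\left(23 \right)} + 46\right) = \left(\left(-3\right) \left(-2\right) - 7\right) \left(\left(-2 - 69\right) + 46\right) = \left(6 - 7\right) \left(\left(-2 - 69\right) + 46\right) = - (-71 + 46) = \left(-1\right) \left(-25\right) = 25$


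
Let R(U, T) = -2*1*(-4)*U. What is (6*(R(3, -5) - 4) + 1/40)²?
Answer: 23049601/1600 ≈ 14406.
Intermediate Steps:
R(U, T) = 8*U (R(U, T) = -(-8)*U = 8*U)
(6*(R(3, -5) - 4) + 1/40)² = (6*(8*3 - 4) + 1/40)² = (6*(24 - 4) + 1/40)² = (6*20 + 1/40)² = (120 + 1/40)² = (4801/40)² = 23049601/1600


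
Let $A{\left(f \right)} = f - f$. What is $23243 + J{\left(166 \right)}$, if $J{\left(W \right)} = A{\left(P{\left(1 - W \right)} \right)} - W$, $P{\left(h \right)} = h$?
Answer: $23077$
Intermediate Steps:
$A{\left(f \right)} = 0$
$J{\left(W \right)} = - W$ ($J{\left(W \right)} = 0 - W = - W$)
$23243 + J{\left(166 \right)} = 23243 - 166 = 23077$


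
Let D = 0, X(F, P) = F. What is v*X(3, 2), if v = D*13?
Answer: 0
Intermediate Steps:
v = 0 (v = 0*13 = 0)
v*X(3, 2) = 0*3 = 0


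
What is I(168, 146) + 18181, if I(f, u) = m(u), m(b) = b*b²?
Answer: 3130317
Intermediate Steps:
m(b) = b³
I(f, u) = u³
I(168, 146) + 18181 = 146³ + 18181 = 3112136 + 18181 = 3130317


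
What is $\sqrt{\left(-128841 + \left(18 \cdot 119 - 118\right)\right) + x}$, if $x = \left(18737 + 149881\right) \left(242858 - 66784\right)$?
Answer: $\sqrt{29689118915} \approx 1.7231 \cdot 10^{5}$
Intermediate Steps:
$x = 29689245732$ ($x = 168618 \cdot 176074 = 29689245732$)
$\sqrt{\left(-128841 + \left(18 \cdot 119 - 118\right)\right) + x} = \sqrt{\left(-128841 + \left(18 \cdot 119 - 118\right)\right) + 29689245732} = \sqrt{\left(-128841 + \left(2142 - 118\right)\right) + 29689245732} = \sqrt{\left(-128841 + 2024\right) + 29689245732} = \sqrt{-126817 + 29689245732} = \sqrt{29689118915}$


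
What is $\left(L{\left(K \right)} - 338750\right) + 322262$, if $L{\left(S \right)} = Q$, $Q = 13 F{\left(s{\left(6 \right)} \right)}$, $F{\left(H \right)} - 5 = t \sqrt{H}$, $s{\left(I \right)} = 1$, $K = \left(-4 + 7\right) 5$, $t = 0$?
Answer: $-16423$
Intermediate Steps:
$K = 15$ ($K = 3 \cdot 5 = 15$)
$F{\left(H \right)} = 5$ ($F{\left(H \right)} = 5 + 0 \sqrt{H} = 5 + 0 = 5$)
$Q = 65$ ($Q = 13 \cdot 5 = 65$)
$L{\left(S \right)} = 65$
$\left(L{\left(K \right)} - 338750\right) + 322262 = \left(65 - 338750\right) + 322262 = -338685 + 322262 = -16423$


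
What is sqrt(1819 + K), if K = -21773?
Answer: I*sqrt(19954) ≈ 141.26*I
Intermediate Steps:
sqrt(1819 + K) = sqrt(1819 - 21773) = sqrt(-19954) = I*sqrt(19954)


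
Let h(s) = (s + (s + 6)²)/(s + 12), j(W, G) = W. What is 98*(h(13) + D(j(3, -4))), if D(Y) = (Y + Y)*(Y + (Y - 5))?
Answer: 51352/25 ≈ 2054.1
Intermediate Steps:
D(Y) = 2*Y*(-5 + 2*Y) (D(Y) = (2*Y)*(Y + (-5 + Y)) = (2*Y)*(-5 + 2*Y) = 2*Y*(-5 + 2*Y))
h(s) = (s + (6 + s)²)/(12 + s)
98*(h(13) + D(j(3, -4))) = 98*((13 + (6 + 13)²)/(12 + 13) + 2*3*(-5 + 2*3)) = 98*((13 + 19²)/25 + 2*3*(-5 + 6)) = 98*((13 + 361)/25 + 2*3*1) = 98*((1/25)*374 + 6) = 98*(374/25 + 6) = 98*(524/25) = 51352/25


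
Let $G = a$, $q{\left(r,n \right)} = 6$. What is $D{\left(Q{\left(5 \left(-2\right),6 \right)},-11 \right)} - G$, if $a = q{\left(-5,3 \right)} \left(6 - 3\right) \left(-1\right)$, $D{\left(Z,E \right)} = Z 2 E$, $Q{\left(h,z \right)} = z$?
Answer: $-114$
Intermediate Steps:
$D{\left(Z,E \right)} = 2 E Z$ ($D{\left(Z,E \right)} = 2 Z E = 2 E Z$)
$a = -18$ ($a = 6 \left(6 - 3\right) \left(-1\right) = 6 \cdot 3 \left(-1\right) = 18 \left(-1\right) = -18$)
$G = -18$
$D{\left(Q{\left(5 \left(-2\right),6 \right)},-11 \right)} - G = 2 \left(-11\right) 6 - -18 = -132 + 18 = -114$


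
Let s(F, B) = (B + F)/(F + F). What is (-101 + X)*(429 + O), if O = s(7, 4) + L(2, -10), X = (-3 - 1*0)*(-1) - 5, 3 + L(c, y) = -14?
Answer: -595237/14 ≈ -42517.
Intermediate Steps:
L(c, y) = -17 (L(c, y) = -3 - 14 = -17)
s(F, B) = (B + F)/(2*F) (s(F, B) = (B + F)/((2*F)) = (B + F)*(1/(2*F)) = (B + F)/(2*F))
X = -2 (X = (-3 + 0)*(-1) - 5 = -3*(-1) - 5 = 3 - 5 = -2)
O = -227/14 (O = (½)*(4 + 7)/7 - 17 = (½)*(⅐)*11 - 17 = 11/14 - 17 = -227/14 ≈ -16.214)
(-101 + X)*(429 + O) = (-101 - 2)*(429 - 227/14) = -103*5779/14 = -595237/14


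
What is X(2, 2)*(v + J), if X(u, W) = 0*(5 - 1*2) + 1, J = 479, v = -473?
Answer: 6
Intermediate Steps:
X(u, W) = 1 (X(u, W) = 0*(5 - 2) + 1 = 0*3 + 1 = 0 + 1 = 1)
X(2, 2)*(v + J) = 1*(-473 + 479) = 1*6 = 6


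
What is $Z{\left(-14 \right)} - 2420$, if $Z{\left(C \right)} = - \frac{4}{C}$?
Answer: $- \frac{16938}{7} \approx -2419.7$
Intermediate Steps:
$Z{\left(-14 \right)} - 2420 = - \frac{4}{-14} - 2420 = \left(-4\right) \left(- \frac{1}{14}\right) - 2420 = \frac{2}{7} - 2420 = - \frac{16938}{7}$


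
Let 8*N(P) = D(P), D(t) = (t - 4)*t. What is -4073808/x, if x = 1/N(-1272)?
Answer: -826510462272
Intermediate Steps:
D(t) = t*(-4 + t) (D(t) = (-4 + t)*t = t*(-4 + t))
N(P) = P*(-4 + P)/8 (N(P) = (P*(-4 + P))/8 = P*(-4 + P)/8)
x = 1/202884 (x = 1/((⅛)*(-1272)*(-4 - 1272)) = 1/((⅛)*(-1272)*(-1276)) = 1/202884 ≈ 4.9289e-6)
-4073808/x = -4073808/1/202884 = -4073808*202884 = -826510462272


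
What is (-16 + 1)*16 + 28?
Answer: -212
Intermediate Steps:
(-16 + 1)*16 + 28 = -15*16 + 28 = -240 + 28 = -212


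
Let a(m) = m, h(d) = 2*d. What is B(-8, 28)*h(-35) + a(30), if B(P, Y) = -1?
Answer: 100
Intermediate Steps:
B(-8, 28)*h(-35) + a(30) = -2*(-35) + 30 = -1*(-70) + 30 = 70 + 30 = 100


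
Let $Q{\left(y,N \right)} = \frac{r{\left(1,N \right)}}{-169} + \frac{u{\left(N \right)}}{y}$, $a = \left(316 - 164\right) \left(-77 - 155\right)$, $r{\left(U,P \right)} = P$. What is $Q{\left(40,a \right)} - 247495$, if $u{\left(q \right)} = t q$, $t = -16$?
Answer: $- \frac{197037723}{845} \approx -2.3318 \cdot 10^{5}$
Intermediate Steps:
$u{\left(q \right)} = - 16 q$
$a = -35264$ ($a = 152 \left(-232\right) = -35264$)
$Q{\left(y,N \right)} = - \frac{N}{169} - \frac{16 N}{y}$ ($Q{\left(y,N \right)} = \frac{N}{-169} + \frac{\left(-16\right) N}{y} = N \left(- \frac{1}{169}\right) - \frac{16 N}{y} = - \frac{N}{169} - \frac{16 N}{y}$)
$Q{\left(40,a \right)} - 247495 = \frac{1}{169} \left(-35264\right) \frac{1}{40} \left(-2704 - 40\right) - 247495 = \frac{1}{169} \left(-35264\right) \frac{1}{40} \left(-2744\right) - 247495 = \frac{12095552}{845} - 247495 = - \frac{197037723}{845}$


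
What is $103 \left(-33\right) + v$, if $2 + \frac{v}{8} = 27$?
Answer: $-3199$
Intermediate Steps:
$v = 200$ ($v = -16 + 8 \cdot 27 = -16 + 216 = 200$)
$103 \left(-33\right) + v = 103 \left(-33\right) + 200 = -3399 + 200 = -3199$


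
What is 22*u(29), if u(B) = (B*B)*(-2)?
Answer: -37004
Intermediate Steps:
u(B) = -2*B² (u(B) = B²*(-2) = -2*B²)
22*u(29) = 22*(-2*29²) = 22*(-2*841) = 22*(-1682) = -37004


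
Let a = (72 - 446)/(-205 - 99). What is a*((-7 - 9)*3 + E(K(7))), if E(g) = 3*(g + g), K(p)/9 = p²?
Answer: 242913/76 ≈ 3196.2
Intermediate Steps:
K(p) = 9*p²
E(g) = 6*g (E(g) = 3*(2*g) = 6*g)
a = 187/152 (a = -374/(-304) = -374*(-1/304) = 187/152 ≈ 1.2303)
a*((-7 - 9)*3 + E(K(7))) = 187*((-7 - 9)*3 + 6*(9*7²))/152 = 187*(-16*3 + 6*(9*49))/152 = 187*(-48 + 6*441)/152 = 187*(-48 + 2646)/152 = (187/152)*2598 = 242913/76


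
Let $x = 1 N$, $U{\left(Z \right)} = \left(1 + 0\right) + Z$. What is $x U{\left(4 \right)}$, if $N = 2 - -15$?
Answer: $85$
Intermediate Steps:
$N = 17$ ($N = 2 + 15 = 17$)
$U{\left(Z \right)} = 1 + Z$
$x = 17$ ($x = 1 \cdot 17 = 17$)
$x U{\left(4 \right)} = 17 \left(1 + 4\right) = 17 \cdot 5 = 85$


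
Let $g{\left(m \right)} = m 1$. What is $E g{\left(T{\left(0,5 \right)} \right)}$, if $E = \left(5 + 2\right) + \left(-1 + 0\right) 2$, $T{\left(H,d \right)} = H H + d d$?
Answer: $125$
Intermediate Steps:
$T{\left(H,d \right)} = H^{2} + d^{2}$
$g{\left(m \right)} = m$
$E = 5$ ($E = 7 - 2 = 5$)
$E g{\left(T{\left(0,5 \right)} \right)} = 5 \left(0^{2} + 5^{2}\right) = 5 \left(0 + 25\right) = 5 \cdot 25 = 125$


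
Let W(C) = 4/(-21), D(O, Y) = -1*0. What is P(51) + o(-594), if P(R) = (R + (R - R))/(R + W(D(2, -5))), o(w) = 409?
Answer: 437474/1067 ≈ 410.00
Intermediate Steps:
D(O, Y) = 0
W(C) = -4/21 (W(C) = 4*(-1/21) = -4/21)
P(R) = R/(-4/21 + R) (P(R) = (R + (R - R))/(R - 4/21) = (R + 0)/(-4/21 + R) = R/(-4/21 + R))
P(51) + o(-594) = 21*51/(-4 + 21*51) + 409 = 21*51/(-4 + 1071) + 409 = 21*51/1067 + 409 = 21*51*(1/1067) + 409 = 1071/1067 + 409 = 437474/1067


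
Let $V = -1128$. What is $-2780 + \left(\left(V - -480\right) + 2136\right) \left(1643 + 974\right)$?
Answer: $3891316$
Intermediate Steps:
$-2780 + \left(\left(V - -480\right) + 2136\right) \left(1643 + 974\right) = -2780 + \left(\left(-1128 - -480\right) + 2136\right) \left(1643 + 974\right) = -2780 + \left(\left(-1128 + 480\right) + 2136\right) 2617 = -2780 + \left(-648 + 2136\right) 2617 = -2780 + 1488 \cdot 2617 = -2780 + 3894096 = 3891316$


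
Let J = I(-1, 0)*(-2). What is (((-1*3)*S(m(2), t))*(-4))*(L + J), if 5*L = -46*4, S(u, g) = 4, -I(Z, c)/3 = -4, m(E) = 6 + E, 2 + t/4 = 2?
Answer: -14592/5 ≈ -2918.4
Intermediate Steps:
t = 0 (t = -8 + 4*2 = -8 + 8 = 0)
I(Z, c) = 12 (I(Z, c) = -3*(-4) = 12)
L = -184/5 (L = (-46*4)/5 = (1/5)*(-184) = -184/5 ≈ -36.800)
J = -24 (J = 12*(-2) = -24)
(((-1*3)*S(m(2), t))*(-4))*(L + J) = ((-1*3*4)*(-4))*(-184/5 - 24) = (-3*4*(-4))*(-304/5) = -12*(-4)*(-304/5) = 48*(-304/5) = -14592/5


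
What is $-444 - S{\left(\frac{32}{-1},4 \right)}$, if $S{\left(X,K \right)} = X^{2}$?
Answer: $-1468$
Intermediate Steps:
$-444 - S{\left(\frac{32}{-1},4 \right)} = -444 - \left(\frac{32}{-1}\right)^{2} = -444 - \left(32 \left(-1\right)\right)^{2} = -444 - \left(-32\right)^{2} = -444 - 1024 = -1468$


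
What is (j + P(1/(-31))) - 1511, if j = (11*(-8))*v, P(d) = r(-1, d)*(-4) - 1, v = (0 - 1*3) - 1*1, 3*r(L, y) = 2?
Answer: -3488/3 ≈ -1162.7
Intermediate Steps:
r(L, y) = ⅔ (r(L, y) = (⅓)*2 = ⅔)
v = -4 (v = (0 - 3) - 1 = -3 - 1 = -4)
P(d) = -11/3 (P(d) = (⅔)*(-4) - 1 = -8/3 - 1 = -11/3)
j = 352 (j = (11*(-8))*(-4) = -88*(-4) = 352)
(j + P(1/(-31))) - 1511 = (352 - 11/3) - 1511 = 1045/3 - 1511 = -3488/3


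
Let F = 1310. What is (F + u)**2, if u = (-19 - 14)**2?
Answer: 5755201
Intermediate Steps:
u = 1089 (u = (-33)**2 = 1089)
(F + u)**2 = (1310 + 1089)**2 = 2399**2 = 5755201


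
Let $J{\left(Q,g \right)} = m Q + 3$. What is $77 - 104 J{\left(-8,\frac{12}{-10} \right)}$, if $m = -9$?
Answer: $-7723$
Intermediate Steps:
$J{\left(Q,g \right)} = 3 - 9 Q$ ($J{\left(Q,g \right)} = - 9 Q + 3 = 3 - 9 Q$)
$77 - 104 J{\left(-8,\frac{12}{-10} \right)} = 77 - 104 \left(3 - -72\right) = 77 - 104 \left(3 + 72\right) = 77 - 7800 = -7723$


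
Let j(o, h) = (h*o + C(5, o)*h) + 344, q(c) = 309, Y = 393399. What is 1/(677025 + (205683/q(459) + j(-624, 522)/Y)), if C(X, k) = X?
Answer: 40520097/27460057254542 ≈ 1.4756e-6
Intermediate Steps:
j(o, h) = 344 + 5*h + h*o (j(o, h) = (h*o + 5*h) + 344 = (5*h + h*o) + 344 = 344 + 5*h + h*o)
1/(677025 + (205683/q(459) + j(-624, 522)/Y)) = 1/(677025 + (205683/309 + (344 + 5*522 + 522*(-624))/393399)) = 1/(677025 + (205683*(1/309) + (344 + 2610 - 325728)*(1/393399))) = 1/(677025 + (68561/103 - 322774*1/393399)) = 1/(677025 + (68561/103 - 322774/393399)) = 1/(677025 + 26938583117/40520097) = 1/(27460057254542/40520097) = 40520097/27460057254542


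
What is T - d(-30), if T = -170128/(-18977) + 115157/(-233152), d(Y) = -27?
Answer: 22420362525/632075072 ≈ 35.471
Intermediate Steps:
T = 5354335581/632075072 (T = -170128*(-1/18977) + 115157*(-1/233152) = 24304/2711 - 115157/233152 = 5354335581/632075072 ≈ 8.4710)
T - d(-30) = 5354335581/632075072 - 1*(-27) = 5354335581/632075072 + 27 = 22420362525/632075072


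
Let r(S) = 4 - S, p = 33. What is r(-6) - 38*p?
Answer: -1244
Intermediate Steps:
r(-6) - 38*p = (4 - 1*(-6)) - 38*33 = (4 + 6) - 1254 = 10 - 1254 = -1244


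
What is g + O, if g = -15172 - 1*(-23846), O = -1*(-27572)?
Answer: 36246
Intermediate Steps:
O = 27572
g = 8674 (g = -15172 + 23846 = 8674)
g + O = 8674 + 27572 = 36246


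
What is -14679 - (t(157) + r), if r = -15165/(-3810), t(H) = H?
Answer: -3769355/254 ≈ -14840.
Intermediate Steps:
r = 1011/254 (r = -15165*(-1/3810) = 1011/254 ≈ 3.9803)
-14679 - (t(157) + r) = -14679 - (157 + 1011/254) = -14679 - 1*40889/254 = -14679 - 40889/254 = -3769355/254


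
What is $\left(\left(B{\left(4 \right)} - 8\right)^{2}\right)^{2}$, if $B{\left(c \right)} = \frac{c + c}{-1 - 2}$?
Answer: $\frac{1048576}{81} \approx 12945.0$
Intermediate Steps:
$B{\left(c \right)} = - \frac{2 c}{3}$ ($B{\left(c \right)} = \frac{2 c}{-3} = 2 c \left(- \frac{1}{3}\right) = - \frac{2 c}{3}$)
$\left(\left(B{\left(4 \right)} - 8\right)^{2}\right)^{2} = \left(\left(\left(- \frac{2}{3}\right) 4 - 8\right)^{2}\right)^{2} = \left(\left(- \frac{8}{3} - 8\right)^{2}\right)^{2} = \left(\left(- \frac{32}{3}\right)^{2}\right)^{2} = \left(\frac{1024}{9}\right)^{2} = \frac{1048576}{81}$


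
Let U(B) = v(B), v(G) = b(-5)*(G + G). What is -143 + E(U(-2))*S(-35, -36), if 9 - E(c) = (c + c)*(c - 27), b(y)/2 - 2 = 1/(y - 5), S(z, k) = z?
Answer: 222214/5 ≈ 44443.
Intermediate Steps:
b(y) = 4 + 2/(-5 + y) (b(y) = 4 + 2/(y - 5) = 4 + 2/(-5 + y))
v(G) = 38*G/5 (v(G) = (2*(-9 + 2*(-5))/(-5 - 5))*(G + G) = (2*(-9 - 10)/(-10))*(2*G) = (2*(-⅒)*(-19))*(2*G) = 19*(2*G)/5 = 38*G/5)
U(B) = 38*B/5
E(c) = 9 - 2*c*(-27 + c) (E(c) = 9 - (c + c)*(c - 27) = 9 - 2*c*(-27 + c))
-143 + E(U(-2))*S(-35, -36) = -143 + (9 - 2*((38/5)*(-2))² + 54*((38/5)*(-2)))*(-35) = -143 + (9 - 2*(-76/5)² + 54*(-76/5))*(-35) = -143 + (9 - 2*5776/25 - 4104/5)*(-35) = -143 + (9 - 11552/25 - 4104/5)*(-35) = -143 - 31847/25*(-35) = -143 + 222929/5 = 222214/5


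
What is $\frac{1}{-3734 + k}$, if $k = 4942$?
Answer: $\frac{1}{1208} \approx 0.00082781$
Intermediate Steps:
$\frac{1}{-3734 + k} = \frac{1}{-3734 + 4942} = \frac{1}{1208}$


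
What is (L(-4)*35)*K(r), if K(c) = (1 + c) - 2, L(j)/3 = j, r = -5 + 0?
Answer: 2520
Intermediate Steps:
r = -5
L(j) = 3*j
K(c) = -1 + c
(L(-4)*35)*K(r) = ((3*(-4))*35)*(-1 - 5) = -12*35*(-6) = -420*(-6) = 2520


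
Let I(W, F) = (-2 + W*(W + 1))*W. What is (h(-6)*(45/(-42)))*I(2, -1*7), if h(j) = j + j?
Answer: 720/7 ≈ 102.86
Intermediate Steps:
h(j) = 2*j
I(W, F) = W*(-2 + W*(1 + W)) (I(W, F) = (-2 + W*(1 + W))*W = W*(-2 + W*(1 + W)))
(h(-6)*(45/(-42)))*I(2, -1*7) = ((2*(-6))*(45/(-42)))*(2*(-2 + 2 + 2**2)) = (-540*(-1)/42)*(2*(-2 + 2 + 4)) = (-12*(-15/14))*(2*4) = (90/7)*8 = 720/7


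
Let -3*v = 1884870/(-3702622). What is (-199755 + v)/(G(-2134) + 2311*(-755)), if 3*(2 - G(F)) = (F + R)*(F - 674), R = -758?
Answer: 8217962548/183144643297 ≈ 0.044871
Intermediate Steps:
G(F) = 2 - (-758 + F)*(-674 + F)/3 (G(F) = 2 - (F - 758)*(F - 674)/3 = 2 - (-758 + F)*(-674 + F)/3)
v = 314145/1851311 (v = -628290/(-3702622) = -628290*(-1)/3702622 = -⅓*(-942435/1851311) = 314145/1851311 ≈ 0.16969)
(-199755 + v)/(G(-2134) + 2311*(-755)) = (-199755 + 314145/1851311)/((-510886/3 - ⅓*(-2134)² + (1432/3)*(-2134)) + 2311*(-755)) = -369808314660/(1851311*((-510886/3 - ⅓*4553956 - 3055888/3) - 1744805)) = -369808314660/(1851311*((-510886/3 - 4553956/3 - 3055888/3) - 1744805)) = -369808314660/(1851311*(-2706910 - 1744805)) = -369808314660/1851311/(-4451715) = -369808314660/1851311*(-1/4451715) = 8217962548/183144643297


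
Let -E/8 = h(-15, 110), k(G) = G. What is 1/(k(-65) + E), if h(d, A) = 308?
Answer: -1/2529 ≈ -0.00039541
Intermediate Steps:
E = -2464 (E = -8*308 = -2464)
1/(k(-65) + E) = 1/(-65 - 2464) = 1/(-2529) = -1/2529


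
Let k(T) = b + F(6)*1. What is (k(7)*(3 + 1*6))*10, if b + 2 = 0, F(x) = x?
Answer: 360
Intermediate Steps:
b = -2 (b = -2 + 0 = -2)
k(T) = 4 (k(T) = -2 + 6*1 = -2 + 6 = 4)
(k(7)*(3 + 1*6))*10 = (4*(3 + 1*6))*10 = (4*(3 + 6))*10 = (4*9)*10 = 36*10 = 360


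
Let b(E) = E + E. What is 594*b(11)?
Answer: 13068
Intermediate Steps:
b(E) = 2*E
594*b(11) = 594*(2*11) = 594*22 = 13068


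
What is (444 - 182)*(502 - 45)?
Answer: 119734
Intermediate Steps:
(444 - 182)*(502 - 45) = 262*457 = 119734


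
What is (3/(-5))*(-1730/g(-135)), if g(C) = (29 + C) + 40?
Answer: -173/11 ≈ -15.727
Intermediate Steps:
g(C) = 69 + C
(3/(-5))*(-1730/g(-135)) = (3/(-5))*(-1730/(69 - 135)) = (3*(-⅕))*(-1730/(-66)) = -(-1038)*(-1)/66 = -⅗*865/33 = -173/11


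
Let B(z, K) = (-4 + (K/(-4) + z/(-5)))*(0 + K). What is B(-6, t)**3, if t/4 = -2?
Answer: 32768/125 ≈ 262.14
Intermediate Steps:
t = -8 (t = 4*(-2) = -8)
B(z, K) = K*(-4 - K/4 - z/5) (B(z, K) = (-4 + (K*(-1/4) + z*(-1/5)))*K = (-4 + (-K/4 - z/5))*K = (-4 - K/4 - z/5)*K = K*(-4 - K/4 - z/5))
B(-6, t)**3 = (-1/20*(-8)*(80 + 4*(-6) + 5*(-8)))**3 = (-1/20*(-8)*(80 - 24 - 40))**3 = (-1/20*(-8)*16)**3 = (32/5)**3 = 32768/125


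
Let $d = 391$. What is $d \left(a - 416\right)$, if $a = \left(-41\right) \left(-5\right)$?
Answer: $-82501$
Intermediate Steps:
$a = 205$
$d \left(a - 416\right) = 391 \left(205 - 416\right) = 391 \left(-211\right) = -82501$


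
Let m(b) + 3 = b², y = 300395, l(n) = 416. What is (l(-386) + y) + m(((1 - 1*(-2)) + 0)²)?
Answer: 300889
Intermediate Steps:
m(b) = -3 + b²
(l(-386) + y) + m(((1 - 1*(-2)) + 0)²) = (416 + 300395) + (-3 + (((1 - 1*(-2)) + 0)²)²) = 300811 + (-3 + (((1 + 2) + 0)²)²) = 300811 + (-3 + ((3 + 0)²)²) = 300811 + (-3 + (3²)²) = 300811 + (-3 + 9²) = 300811 + (-3 + 81) = 300811 + 78 = 300889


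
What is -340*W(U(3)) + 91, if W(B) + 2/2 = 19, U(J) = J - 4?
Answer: -6029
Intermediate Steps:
U(J) = -4 + J
W(B) = 18 (W(B) = -1 + 19 = 18)
-340*W(U(3)) + 91 = -340*18 + 91 = -6120 + 91 = -6029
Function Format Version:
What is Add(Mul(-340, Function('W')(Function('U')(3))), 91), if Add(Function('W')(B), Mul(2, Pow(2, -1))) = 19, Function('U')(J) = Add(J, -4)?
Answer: -6029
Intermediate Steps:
Function('U')(J) = Add(-4, J)
Function('W')(B) = 18 (Function('W')(B) = Add(-1, 19) = 18)
Add(Mul(-340, Function('W')(Function('U')(3))), 91) = Add(Mul(-340, 18), 91) = Add(-6120, 91) = -6029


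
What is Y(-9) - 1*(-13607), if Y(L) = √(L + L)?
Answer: 13607 + 3*I*√2 ≈ 13607.0 + 4.2426*I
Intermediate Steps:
Y(L) = √2*√L (Y(L) = √(2*L) = √2*√L)
Y(-9) - 1*(-13607) = √2*√(-9) - 1*(-13607) = √2*(3*I) + 13607 = 3*I*√2 + 13607 = 13607 + 3*I*√2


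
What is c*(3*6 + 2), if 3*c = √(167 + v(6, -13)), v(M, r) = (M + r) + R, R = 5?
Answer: 20*√165/3 ≈ 85.635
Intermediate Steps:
v(M, r) = 5 + M + r (v(M, r) = (M + r) + 5 = 5 + M + r)
c = √165/3 (c = √(167 + (5 + 6 - 13))/3 = √(167 - 2)/3 = √165/3 ≈ 4.2817)
c*(3*6 + 2) = (√165/3)*(3*6 + 2) = (√165/3)*(18 + 2) = (√165/3)*20 = 20*√165/3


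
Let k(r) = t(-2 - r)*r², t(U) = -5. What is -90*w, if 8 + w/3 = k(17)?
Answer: 392310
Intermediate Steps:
k(r) = -5*r²
w = -4359 (w = -24 + 3*(-5*17²) = -24 + 3*(-5*289) = -24 + 3*(-1445) = -24 - 4335 = -4359)
-90*w = -90*(-4359) = 392310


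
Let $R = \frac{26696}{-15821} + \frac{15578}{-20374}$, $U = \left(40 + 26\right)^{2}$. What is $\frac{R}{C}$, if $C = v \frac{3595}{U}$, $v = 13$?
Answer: $- \frac{1721412447876}{7532211109345} \approx -0.22854$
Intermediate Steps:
$U = 4356$ ($U = 66^{2} = 4356$)
$R = - \frac{395181921}{161168527}$ ($R = 26696 \left(- \frac{1}{15821}\right) + 15578 \left(- \frac{1}{20374}\right) = - \frac{26696}{15821} - \frac{7789}{10187} = - \frac{395181921}{161168527} \approx -2.452$)
$C = \frac{46735}{4356}$ ($C = 13 \cdot \frac{3595}{4356} = \frac{46735}{4356} \approx 10.729$)
$\frac{R}{C} = - \frac{395181921}{161168527 \cdot \frac{46735}{4356}} = \left(- \frac{395181921}{161168527}\right) \frac{4356}{46735} = - \frac{1721412447876}{7532211109345}$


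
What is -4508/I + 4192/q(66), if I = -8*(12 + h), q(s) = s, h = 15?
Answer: 50125/594 ≈ 84.385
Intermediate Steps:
I = -216 (I = -8*(12 + 15) = -8*27 = -216)
-4508/I + 4192/q(66) = -4508/(-216) + 4192/66 = -4508*(-1/216) + 4192*(1/66) = 1127/54 + 2096/33 = 50125/594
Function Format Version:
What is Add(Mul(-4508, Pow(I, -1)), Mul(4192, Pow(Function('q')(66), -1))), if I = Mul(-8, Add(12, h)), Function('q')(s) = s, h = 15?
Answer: Rational(50125, 594) ≈ 84.385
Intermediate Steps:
I = -216 (I = Mul(-8, Add(12, 15)) = Mul(-8, 27) = -216)
Add(Mul(-4508, Pow(I, -1)), Mul(4192, Pow(Function('q')(66), -1))) = Add(Mul(-4508, Pow(-216, -1)), Mul(4192, Pow(66, -1))) = Add(Mul(-4508, Rational(-1, 216)), Mul(4192, Rational(1, 66))) = Add(Rational(1127, 54), Rational(2096, 33)) = Rational(50125, 594)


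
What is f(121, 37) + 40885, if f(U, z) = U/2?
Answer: 81891/2 ≈ 40946.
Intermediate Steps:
f(U, z) = U/2 (f(U, z) = U*(1/2) = U/2)
f(121, 37) + 40885 = (1/2)*121 + 40885 = 121/2 + 40885 = 81891/2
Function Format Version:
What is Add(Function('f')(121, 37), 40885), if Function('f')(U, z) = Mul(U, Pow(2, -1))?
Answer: Rational(81891, 2) ≈ 40946.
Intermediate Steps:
Function('f')(U, z) = Mul(Rational(1, 2), U) (Function('f')(U, z) = Mul(U, Rational(1, 2)) = Mul(Rational(1, 2), U))
Add(Function('f')(121, 37), 40885) = Add(Mul(Rational(1, 2), 121), 40885) = Add(Rational(121, 2), 40885) = Rational(81891, 2)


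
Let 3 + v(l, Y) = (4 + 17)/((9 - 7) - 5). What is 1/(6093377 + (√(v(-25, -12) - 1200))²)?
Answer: 1/6092167 ≈ 1.6415e-7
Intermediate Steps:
v(l, Y) = -10 (v(l, Y) = -3 + (4 + 17)/((9 - 7) - 5) = -3 + 21/(2 - 5) = -3 + 21/(-3) = -3 + 21*(-⅓) = -3 - 7 = -10)
1/(6093377 + (√(v(-25, -12) - 1200))²) = 1/(6093377 + (√(-10 - 1200))²) = 1/(6093377 + (√(-1210))²) = 1/(6093377 + (11*I*√10)²) = 1/(6093377 - 1210) = 1/6092167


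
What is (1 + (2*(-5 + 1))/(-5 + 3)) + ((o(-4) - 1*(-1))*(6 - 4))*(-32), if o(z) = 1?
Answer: -123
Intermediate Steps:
(1 + (2*(-5 + 1))/(-5 + 3)) + ((o(-4) - 1*(-1))*(6 - 4))*(-32) = (1 + (2*(-5 + 1))/(-5 + 3)) + ((1 - 1*(-1))*(6 - 4))*(-32) = (1 + (2*(-4))/(-2)) + ((1 + 1)*2)*(-32) = (1 - 8*(-½)) + (2*2)*(-32) = (1 + 4) + 4*(-32) = 5 - 128 = -123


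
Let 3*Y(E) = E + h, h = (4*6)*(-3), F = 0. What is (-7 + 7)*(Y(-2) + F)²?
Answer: 0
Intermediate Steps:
h = -72 (h = 24*(-3) = -72)
Y(E) = -24 + E/3 (Y(E) = (E - 72)/3 = (-72 + E)/3 = -24 + E/3)
(-7 + 7)*(Y(-2) + F)² = (-7 + 7)*((-24 + (⅓)*(-2)) + 0)² = 0*((-24 - ⅔) + 0)² = 0*(-74/3 + 0)² = 0*(-74/3)² = 0*(5476/9) = 0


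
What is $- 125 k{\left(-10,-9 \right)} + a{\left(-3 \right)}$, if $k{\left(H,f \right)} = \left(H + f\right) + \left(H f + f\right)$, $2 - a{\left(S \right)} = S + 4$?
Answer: $-7749$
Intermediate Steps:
$a{\left(S \right)} = -2 - S$ ($a{\left(S \right)} = 2 - \left(S + 4\right) = 2 - \left(4 + S\right) = -2 - S$)
$k{\left(H,f \right)} = H + 2 f + H f$ ($k{\left(H,f \right)} = \left(H + f\right) + \left(f + H f\right) = H + 2 f + H f$)
$- 125 k{\left(-10,-9 \right)} + a{\left(-3 \right)} = - 125 \left(-10 + 2 \left(-9\right) - -90\right) - -1 = - 125 \left(-10 - 18 + 90\right) + \left(-2 + 3\right) = \left(-125\right) 62 + 1 = -7750 + 1 = -7749$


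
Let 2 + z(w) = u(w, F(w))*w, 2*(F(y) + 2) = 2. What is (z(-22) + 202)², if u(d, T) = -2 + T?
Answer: 70756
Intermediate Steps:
F(y) = -1 (F(y) = -2 + (½)*2 = -2 + 1 = -1)
z(w) = -2 - 3*w (z(w) = -2 + (-2 - 1)*w = -2 - 3*w)
(z(-22) + 202)² = ((-2 - 3*(-22)) + 202)² = ((-2 + 66) + 202)² = (64 + 202)² = 266² = 70756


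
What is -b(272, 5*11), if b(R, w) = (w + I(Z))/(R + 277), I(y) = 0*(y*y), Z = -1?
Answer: -55/549 ≈ -0.10018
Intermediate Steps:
I(y) = 0 (I(y) = 0*y² = 0)
b(R, w) = w/(277 + R) (b(R, w) = (w + 0)/(R + 277) = w/(277 + R))
-b(272, 5*11) = -5*11/(277 + 272) = -55/549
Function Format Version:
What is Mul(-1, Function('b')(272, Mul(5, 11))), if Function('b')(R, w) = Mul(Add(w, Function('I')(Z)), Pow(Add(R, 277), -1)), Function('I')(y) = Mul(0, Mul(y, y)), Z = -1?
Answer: Rational(-55, 549) ≈ -0.10018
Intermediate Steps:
Function('I')(y) = 0 (Function('I')(y) = Mul(0, Pow(y, 2)) = 0)
Function('b')(R, w) = Mul(w, Pow(Add(277, R), -1)) (Function('b')(R, w) = Mul(Add(w, 0), Pow(Add(R, 277), -1)) = Mul(w, Pow(Add(277, R), -1)))
Mul(-1, Function('b')(272, Mul(5, 11))) = Mul(-1, Mul(Mul(5, 11), Pow(Add(277, 272), -1))) = Mul(-1, Mul(55, Pow(549, -1))) = Mul(-1, Mul(55, Rational(1, 549))) = Mul(-1, Rational(55, 549)) = Rational(-55, 549)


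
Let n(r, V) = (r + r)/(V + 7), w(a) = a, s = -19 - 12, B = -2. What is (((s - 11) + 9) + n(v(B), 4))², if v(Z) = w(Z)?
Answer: 134689/121 ≈ 1113.1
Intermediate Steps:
s = -31
v(Z) = Z
n(r, V) = 2*r/(7 + V) (n(r, V) = (2*r)/(7 + V) = 2*r/(7 + V))
(((s - 11) + 9) + n(v(B), 4))² = (((-31 - 11) + 9) + 2*(-2)/(7 + 4))² = ((-42 + 9) + 2*(-2)/11)² = (-33 + 2*(-2)*(1/11))² = (-33 - 4/11)² = (-367/11)² = 134689/121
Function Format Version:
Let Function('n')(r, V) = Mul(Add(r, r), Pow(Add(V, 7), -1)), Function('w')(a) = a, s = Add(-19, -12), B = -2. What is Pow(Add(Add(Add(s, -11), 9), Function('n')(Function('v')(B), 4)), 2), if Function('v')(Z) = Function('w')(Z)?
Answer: Rational(134689, 121) ≈ 1113.1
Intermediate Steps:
s = -31
Function('v')(Z) = Z
Function('n')(r, V) = Mul(2, r, Pow(Add(7, V), -1)) (Function('n')(r, V) = Mul(Mul(2, r), Pow(Add(7, V), -1)) = Mul(2, r, Pow(Add(7, V), -1)))
Pow(Add(Add(Add(s, -11), 9), Function('n')(Function('v')(B), 4)), 2) = Pow(Add(Add(Add(-31, -11), 9), Mul(2, -2, Pow(Add(7, 4), -1))), 2) = Pow(Add(Add(-42, 9), Mul(2, -2, Pow(11, -1))), 2) = Pow(Add(-33, Mul(2, -2, Rational(1, 11))), 2) = Pow(Add(-33, Rational(-4, 11)), 2) = Pow(Rational(-367, 11), 2) = Rational(134689, 121)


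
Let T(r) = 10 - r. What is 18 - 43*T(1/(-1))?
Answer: -455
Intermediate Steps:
18 - 43*T(1/(-1)) = 18 - 43*(10 - 1/(-1)) = 18 - 43*(10 - 1*(-1)) = 18 - 43*(10 + 1) = 18 - 43*11 = 18 - 473 = -455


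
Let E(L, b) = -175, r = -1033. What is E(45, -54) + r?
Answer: -1208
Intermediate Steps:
E(45, -54) + r = -175 - 1033 = -1208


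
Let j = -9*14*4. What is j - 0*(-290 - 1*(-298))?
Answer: -504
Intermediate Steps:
j = -504 (j = -126*4 = -504)
j - 0*(-290 - 1*(-298)) = -504 - 0*(-290 - 1*(-298)) = -504 - 0*(-290 + 298) = -504 - 0*8 = -504 - 1*0 = -504 + 0 = -504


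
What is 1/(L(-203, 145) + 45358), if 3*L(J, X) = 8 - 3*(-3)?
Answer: 3/136091 ≈ 2.2044e-5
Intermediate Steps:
L(J, X) = 17/3 (L(J, X) = (8 - 3*(-3))/3 = (8 + 9)/3 = (⅓)*17 = 17/3)
1/(L(-203, 145) + 45358) = 1/(17/3 + 45358) = 1/(136091/3) = 3/136091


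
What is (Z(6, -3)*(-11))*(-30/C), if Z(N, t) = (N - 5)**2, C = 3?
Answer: 110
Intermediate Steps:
Z(N, t) = (-5 + N)**2
(Z(6, -3)*(-11))*(-30/C) = ((-5 + 6)**2*(-11))*(-30/3) = (1**2*(-11))*(-30*1/3) = (1*(-11))*(-10) = -11*(-10) = 110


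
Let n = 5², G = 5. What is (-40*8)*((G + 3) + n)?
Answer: -10560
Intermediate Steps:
n = 25
(-40*8)*((G + 3) + n) = (-40*8)*((5 + 3) + 25) = -320*(8 + 25) = -320*33 = -10560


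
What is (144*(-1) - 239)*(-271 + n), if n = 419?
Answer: -56684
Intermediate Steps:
(144*(-1) - 239)*(-271 + n) = (144*(-1) - 239)*(-271 + 419) = (-144 - 239)*148 = -383*148 = -56684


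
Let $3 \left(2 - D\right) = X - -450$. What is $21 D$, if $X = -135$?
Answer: $-2163$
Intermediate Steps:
$D = -103$ ($D = 2 - \frac{-135 - -450}{3} = 2 - \frac{-135 + 450}{3} = 2 - 105 = -103$)
$21 D = 21 \left(-103\right) = -2163$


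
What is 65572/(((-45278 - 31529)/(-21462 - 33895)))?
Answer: 3629869204/76807 ≈ 47260.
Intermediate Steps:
65572/(((-45278 - 31529)/(-21462 - 33895))) = 65572/((-76807/(-55357))) = 65572/((-76807*(-1/55357))) = 65572/(76807/55357) = 65572*(55357/76807) = 3629869204/76807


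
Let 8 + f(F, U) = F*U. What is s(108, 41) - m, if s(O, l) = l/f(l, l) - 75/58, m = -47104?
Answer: 4570566439/97034 ≈ 47103.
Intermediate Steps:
f(F, U) = -8 + F*U
s(O, l) = -75/58 + l/(-8 + l²) (s(O, l) = l/(-8 + l*l) - 75/58 = l/(-8 + l²) - 75*1/58 = l/(-8 + l²) - 75/58 = -75/58 + l/(-8 + l²))
s(108, 41) - m = (-75/58 + 41/(-8 + 41²)) - 1*(-47104) = (-75/58 + 41/(-8 + 1681)) + 47104 = (-75/58 + 41/1673) + 47104 = -123097/97034 + 47104 = 4570566439/97034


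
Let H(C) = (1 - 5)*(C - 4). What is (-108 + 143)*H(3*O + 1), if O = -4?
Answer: 2100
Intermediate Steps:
H(C) = 16 - 4*C (H(C) = -4*(-4 + C) = 16 - 4*C)
(-108 + 143)*H(3*O + 1) = (-108 + 143)*(16 - 4*(3*(-4) + 1)) = 35*(16 - 4*(-12 + 1)) = 35*(16 - 4*(-11)) = 35*(16 + 44) = 35*60 = 2100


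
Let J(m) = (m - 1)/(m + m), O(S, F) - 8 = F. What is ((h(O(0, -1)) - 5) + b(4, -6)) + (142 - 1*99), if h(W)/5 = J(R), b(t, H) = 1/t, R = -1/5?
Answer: 213/4 ≈ 53.250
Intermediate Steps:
R = -⅕ (R = -1*⅕ = -⅕ ≈ -0.20000)
O(S, F) = 8 + F
J(m) = (-1 + m)/(2*m) (J(m) = (-1 + m)/((2*m)) = (-1 + m)*(1/(2*m)) = (-1 + m)/(2*m))
h(W) = 15 (h(W) = 5*((-1 - ⅕)/(2*(-⅕))) = 5*((½)*(-5)*(-6/5)) = 5*3 = 15)
((h(O(0, -1)) - 5) + b(4, -6)) + (142 - 1*99) = ((15 - 5) + 1/4) + (142 - 1*99) = (10 + ¼) + (142 - 99) = 41/4 + 43 = 213/4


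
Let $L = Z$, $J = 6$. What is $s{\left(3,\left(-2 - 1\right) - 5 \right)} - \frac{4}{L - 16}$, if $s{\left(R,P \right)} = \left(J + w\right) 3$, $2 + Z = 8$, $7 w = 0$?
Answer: $\frac{92}{5} \approx 18.4$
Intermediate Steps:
$w = 0$ ($w = \frac{1}{7} \cdot 0 = 0$)
$Z = 6$ ($Z = -2 + 8 = 6$)
$L = 6$
$s{\left(R,P \right)} = 18$ ($s{\left(R,P \right)} = \left(6 + 0\right) 3 = 6 \cdot 3 = 18$)
$s{\left(3,\left(-2 - 1\right) - 5 \right)} - \frac{4}{L - 16} = 18 - \frac{4}{6 - 16} = 18 - \frac{4}{-10} = 18 - - \frac{2}{5} = 18 + \frac{2}{5} = \frac{92}{5}$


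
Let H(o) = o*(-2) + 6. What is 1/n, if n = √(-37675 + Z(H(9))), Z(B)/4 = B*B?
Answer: -I*√37099/37099 ≈ -0.0051918*I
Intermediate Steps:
H(o) = 6 - 2*o (H(o) = -2*o + 6 = 6 - 2*o)
Z(B) = 4*B² (Z(B) = 4*(B*B) = 4*B²)
n = I*√37099 (n = √(-37675 + 4*(6 - 2*9)²) = √(-37675 + 4*(6 - 18)²) = √(-37675 + 4*(-12)²) = √(-37675 + 4*144) = √(-37675 + 576) = √(-37099) = I*√37099 ≈ 192.61*I)
1/n = 1/(I*√37099) = -I*√37099/37099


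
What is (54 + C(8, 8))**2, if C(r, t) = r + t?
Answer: 4900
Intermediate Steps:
(54 + C(8, 8))**2 = (54 + (8 + 8))**2 = (54 + 16)**2 = 70**2 = 4900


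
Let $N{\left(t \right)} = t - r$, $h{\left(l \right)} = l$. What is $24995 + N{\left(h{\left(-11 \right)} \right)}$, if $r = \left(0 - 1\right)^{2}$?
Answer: $24983$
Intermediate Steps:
$r = 1$ ($r = \left(-1\right)^{2} = 1$)
$N{\left(t \right)} = -1 + t$ ($N{\left(t \right)} = t - 1 = -1 + t$)
$24995 + N{\left(h{\left(-11 \right)} \right)} = 24995 - 12 = 24983$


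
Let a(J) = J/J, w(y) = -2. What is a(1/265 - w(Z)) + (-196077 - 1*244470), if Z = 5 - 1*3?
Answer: -440546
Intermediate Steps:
Z = 2 (Z = 5 - 3 = 2)
a(J) = 1
a(1/265 - w(Z)) + (-196077 - 1*244470) = 1 + (-196077 - 1*244470) = 1 + (-196077 - 244470) = 1 - 440547 = -440546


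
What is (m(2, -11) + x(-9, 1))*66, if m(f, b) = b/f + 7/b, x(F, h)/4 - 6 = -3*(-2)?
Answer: 2763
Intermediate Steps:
x(F, h) = 48 (x(F, h) = 24 + 4*(-3*(-2)) = 24 + 4*6 = 24 + 24 = 48)
m(f, b) = 7/b + b/f
(m(2, -11) + x(-9, 1))*66 = ((7/(-11) - 11/2) + 48)*66 = ((7*(-1/11) - 11*1/2) + 48)*66 = ((-7/11 - 11/2) + 48)*66 = (-135/22 + 48)*66 = (921/22)*66 = 2763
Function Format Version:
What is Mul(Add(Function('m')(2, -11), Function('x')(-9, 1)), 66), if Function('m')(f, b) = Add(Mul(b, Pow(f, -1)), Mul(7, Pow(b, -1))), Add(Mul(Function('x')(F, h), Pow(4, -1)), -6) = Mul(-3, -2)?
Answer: 2763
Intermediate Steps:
Function('x')(F, h) = 48 (Function('x')(F, h) = Add(24, Mul(4, Mul(-3, -2))) = Add(24, Mul(4, 6)) = Add(24, 24) = 48)
Function('m')(f, b) = Add(Mul(7, Pow(b, -1)), Mul(b, Pow(f, -1)))
Mul(Add(Function('m')(2, -11), Function('x')(-9, 1)), 66) = Mul(Add(Add(Mul(7, Pow(-11, -1)), Mul(-11, Pow(2, -1))), 48), 66) = Mul(Add(Add(Mul(7, Rational(-1, 11)), Mul(-11, Rational(1, 2))), 48), 66) = Mul(Add(Add(Rational(-7, 11), Rational(-11, 2)), 48), 66) = Mul(Add(Rational(-135, 22), 48), 66) = Mul(Rational(921, 22), 66) = 2763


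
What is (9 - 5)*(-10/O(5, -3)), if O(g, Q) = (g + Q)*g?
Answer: -4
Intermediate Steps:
O(g, Q) = g*(Q + g) (O(g, Q) = (Q + g)*g = g*(Q + g))
(9 - 5)*(-10/O(5, -3)) = (9 - 5)*(-10*1/(5*(-3 + 5))) = 4*(-10/(5*2)) = 4*(-10/10) = 4*(-10*⅒) = 4*(-1) = -4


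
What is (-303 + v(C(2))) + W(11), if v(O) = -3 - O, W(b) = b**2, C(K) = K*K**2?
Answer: -193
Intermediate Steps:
C(K) = K**3
(-303 + v(C(2))) + W(11) = (-303 + (-3 - 1*2**3)) + 11**2 = (-303 + (-3 - 1*8)) + 121 = (-303 + (-3 - 8)) + 121 = (-303 - 11) + 121 = -314 + 121 = -193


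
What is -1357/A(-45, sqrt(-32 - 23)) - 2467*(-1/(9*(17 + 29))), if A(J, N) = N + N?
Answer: 2467/414 + 1357*I*sqrt(55)/110 ≈ 5.9589 + 91.489*I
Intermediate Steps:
A(J, N) = 2*N
-1357/A(-45, sqrt(-32 - 23)) - 2467*(-1/(9*(17 + 29))) = -1357*1/(2*sqrt(-32 - 23)) - 2467*(-1/(9*(17 + 29))) = -1357*(-I*sqrt(55)/110) - 2467/(46*(-9)) = -1357*(-I*sqrt(55)/110) - 2467/(-414) = -1357*(-I*sqrt(55)/110) - 2467*(-1/414) = -(-1357)*I*sqrt(55)/110 + 2467/414 = 1357*I*sqrt(55)/110 + 2467/414 = 2467/414 + 1357*I*sqrt(55)/110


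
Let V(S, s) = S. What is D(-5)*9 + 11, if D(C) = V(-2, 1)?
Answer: -7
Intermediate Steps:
D(C) = -2
D(-5)*9 + 11 = -2*9 + 11 = -18 + 11 = -7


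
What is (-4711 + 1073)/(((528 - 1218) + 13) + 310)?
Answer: 3638/367 ≈ 9.9128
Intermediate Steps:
(-4711 + 1073)/(((528 - 1218) + 13) + 310) = -3638/((-690 + 13) + 310) = -3638/(-677 + 310) = -3638/(-367) = -3638*(-1/367) = 3638/367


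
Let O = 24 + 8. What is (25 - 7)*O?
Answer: 576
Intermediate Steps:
O = 32
(25 - 7)*O = (25 - 7)*32 = 18*32 = 576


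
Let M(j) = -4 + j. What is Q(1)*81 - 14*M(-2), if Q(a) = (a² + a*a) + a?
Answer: 327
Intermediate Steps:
Q(a) = a + 2*a² (Q(a) = (a² + a²) + a = 2*a² + a = a + 2*a²)
Q(1)*81 - 14*M(-2) = (1*(1 + 2*1))*81 - 14*(-4 - 2) = (1*(1 + 2))*81 - 14*(-6) = (1*3)*81 + 84 = 3*81 + 84 = 243 + 84 = 327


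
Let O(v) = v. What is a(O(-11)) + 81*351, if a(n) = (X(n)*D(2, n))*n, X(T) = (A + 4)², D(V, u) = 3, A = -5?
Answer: 28398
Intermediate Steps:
X(T) = 1 (X(T) = (-5 + 4)² = (-1)² = 1)
a(n) = 3*n (a(n) = (1*3)*n = 3*n)
a(O(-11)) + 81*351 = 3*(-11) + 81*351 = -33 + 28431 = 28398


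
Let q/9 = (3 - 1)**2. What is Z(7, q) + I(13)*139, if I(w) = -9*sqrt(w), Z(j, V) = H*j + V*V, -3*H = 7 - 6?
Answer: 3881/3 - 1251*sqrt(13) ≈ -3216.9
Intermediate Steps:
q = 36 (q = 9*(3 - 1)**2 = 9*2**2 = 9*4 = 36)
H = -1/3 (H = -(7 - 6)/3 = -1/3*1 = -1/3 ≈ -0.33333)
Z(j, V) = V**2 - j/3 (Z(j, V) = -j/3 + V*V = -j/3 + V**2 = V**2 - j/3)
Z(7, q) + I(13)*139 = (36**2 - 1/3*7) - 9*sqrt(13)*139 = (1296 - 7/3) - 1251*sqrt(13) = 3881/3 - 1251*sqrt(13)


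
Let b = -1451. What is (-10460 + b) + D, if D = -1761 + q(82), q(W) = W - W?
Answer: -13672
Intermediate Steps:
q(W) = 0
D = -1761 (D = -1761 + 0 = -1761)
(-10460 + b) + D = (-10460 - 1451) - 1761 = -11911 - 1761 = -13672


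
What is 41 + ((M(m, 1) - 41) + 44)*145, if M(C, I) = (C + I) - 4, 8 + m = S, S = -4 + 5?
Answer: -974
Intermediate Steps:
S = 1
m = -7 (m = -8 + 1 = -7)
M(C, I) = -4 + C + I
41 + ((M(m, 1) - 41) + 44)*145 = 41 + (((-4 - 7 + 1) - 41) + 44)*145 = 41 + ((-10 - 41) + 44)*145 = 41 + (-51 + 44)*145 = 41 - 7*145 = 41 - 1015 = -974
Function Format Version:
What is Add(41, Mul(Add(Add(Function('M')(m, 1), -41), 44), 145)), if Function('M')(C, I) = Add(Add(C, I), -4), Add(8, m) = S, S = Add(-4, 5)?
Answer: -974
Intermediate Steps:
S = 1
m = -7 (m = Add(-8, 1) = -7)
Function('M')(C, I) = Add(-4, C, I)
Add(41, Mul(Add(Add(Function('M')(m, 1), -41), 44), 145)) = Add(41, Mul(Add(Add(Add(-4, -7, 1), -41), 44), 145)) = Add(41, Mul(Add(Add(-10, -41), 44), 145)) = Add(41, Mul(Add(-51, 44), 145)) = Add(41, Mul(-7, 145)) = Add(41, -1015) = -974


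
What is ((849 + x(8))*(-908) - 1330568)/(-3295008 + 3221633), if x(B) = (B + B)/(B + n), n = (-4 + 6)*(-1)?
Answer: 6311644/220125 ≈ 28.673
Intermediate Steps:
n = -2 (n = 2*(-1) = -2)
x(B) = 2*B/(-2 + B) (x(B) = (B + B)/(B - 2) = (2*B)/(-2 + B) = 2*B/(-2 + B))
((849 + x(8))*(-908) - 1330568)/(-3295008 + 3221633) = ((849 + 2*8/(-2 + 8))*(-908) - 1330568)/(-3295008 + 3221633) = ((849 + 2*8/6)*(-908) - 1330568)/(-73375) = ((849 + 2*8*(⅙))*(-908) - 1330568)*(-1/73375) = ((849 + 8/3)*(-908) - 1330568)*(-1/73375) = ((2555/3)*(-908) - 1330568)*(-1/73375) = (-2319940/3 - 1330568)*(-1/73375) = -6311644/3*(-1/73375) = 6311644/220125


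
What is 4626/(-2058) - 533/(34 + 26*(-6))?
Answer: 88757/41846 ≈ 2.1210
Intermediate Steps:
4626/(-2058) - 533/(34 + 26*(-6)) = 4626*(-1/2058) - 533/(34 - 156) = -771/343 - 533/(-122) = -771/343 - 533*(-1/122) = -771/343 + 533/122 = 88757/41846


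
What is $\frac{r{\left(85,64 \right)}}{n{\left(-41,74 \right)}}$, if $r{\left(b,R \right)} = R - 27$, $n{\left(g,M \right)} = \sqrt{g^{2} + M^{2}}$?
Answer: $\frac{37 \sqrt{7157}}{7157} \approx 0.43736$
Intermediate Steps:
$n{\left(g,M \right)} = \sqrt{M^{2} + g^{2}}$
$r{\left(b,R \right)} = -27 + R$ ($r{\left(b,R \right)} = R - 27 = -27 + R$)
$\frac{r{\left(85,64 \right)}}{n{\left(-41,74 \right)}} = \frac{-27 + 64}{\sqrt{74^{2} + \left(-41\right)^{2}}} = \frac{37}{\sqrt{5476 + 1681}} = \frac{37}{\sqrt{7157}} = 37 \frac{\sqrt{7157}}{7157} = \frac{37 \sqrt{7157}}{7157}$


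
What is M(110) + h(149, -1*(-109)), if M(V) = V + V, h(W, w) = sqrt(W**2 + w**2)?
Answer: 220 + sqrt(34082) ≈ 404.61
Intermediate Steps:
M(V) = 2*V
M(110) + h(149, -1*(-109)) = 2*110 + sqrt(149**2 + (-1*(-109))**2) = 220 + sqrt(22201 + 109**2) = 220 + sqrt(22201 + 11881) = 220 + sqrt(34082)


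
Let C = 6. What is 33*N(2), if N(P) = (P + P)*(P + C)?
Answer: 1056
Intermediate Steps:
N(P) = 2*P*(6 + P) (N(P) = (P + P)*(P + 6) = (2*P)*(6 + P) = 2*P*(6 + P))
33*N(2) = 33*(2*2*(6 + 2)) = 33*(2*2*8) = 33*32 = 1056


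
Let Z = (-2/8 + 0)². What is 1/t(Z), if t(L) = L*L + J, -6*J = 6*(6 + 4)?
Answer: -256/2559 ≈ -0.10004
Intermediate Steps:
Z = 1/16 (Z = (-2*⅛ + 0)² = (-¼ + 0)² = (-¼)² = 1/16 ≈ 0.062500)
J = -10 (J = -(6 + 4) = -10 ≈ -10.000)
t(L) = -10 + L² (t(L) = L*L - 10 = L² - 10 = -10 + L²)
1/t(Z) = 1/(-10 + (1/16)²) = 1/(-10 + 1/256) = 1/(-2559/256) = -256/2559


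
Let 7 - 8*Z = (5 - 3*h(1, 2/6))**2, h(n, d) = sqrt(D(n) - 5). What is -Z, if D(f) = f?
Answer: -9/4 - 15*I/2 ≈ -2.25 - 7.5*I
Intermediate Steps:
h(n, d) = sqrt(-5 + n) (h(n, d) = sqrt(n - 5) = sqrt(-5 + n))
Z = 7/8 - (5 - 6*I)**2/8 (Z = 7/8 - (5 - 3*sqrt(-5 + 1))**2/8 = 7/8 - (5 - 6*I)**2/8 ≈ 2.25 + 7.5*I)
-Z = -(9/4 + 15*I/2) = -9/4 - 15*I/2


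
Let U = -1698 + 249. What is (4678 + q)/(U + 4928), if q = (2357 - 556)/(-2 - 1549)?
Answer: 7253777/5395929 ≈ 1.3443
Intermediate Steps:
U = -1449
q = -1801/1551 (q = 1801/(-1551) = 1801*(-1/1551) = -1801/1551 ≈ -1.1612)
(4678 + q)/(U + 4928) = (4678 - 1801/1551)/(-1449 + 4928) = (7253777/1551)/3479 = (7253777/1551)*(1/3479) = 7253777/5395929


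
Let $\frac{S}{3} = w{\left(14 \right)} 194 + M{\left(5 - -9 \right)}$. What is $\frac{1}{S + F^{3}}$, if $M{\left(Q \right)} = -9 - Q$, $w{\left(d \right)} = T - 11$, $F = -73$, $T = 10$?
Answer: $- \frac{1}{389668} \approx -2.5663 \cdot 10^{-6}$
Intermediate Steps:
$w{\left(d \right)} = -1$ ($w{\left(d \right)} = 10 - 11 = -1$)
$S = -651$ ($S = 3 \left(\left(-1\right) 194 - \left(14 + 9\right)\right) = 3 \left(-194 - 23\right) = 3 \left(-217\right) = -651$)
$\frac{1}{S + F^{3}} = \frac{1}{-651 + \left(-73\right)^{3}} = \frac{1}{-651 - 389017} = \frac{1}{-389668} = - \frac{1}{389668}$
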